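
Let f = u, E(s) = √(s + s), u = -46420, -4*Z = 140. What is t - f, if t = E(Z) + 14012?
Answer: 60432 + I*√70 ≈ 60432.0 + 8.3666*I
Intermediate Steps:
Z = -35 (Z = -¼*140 = -35)
E(s) = √2*√s (E(s) = √(2*s) = √2*√s)
f = -46420
t = 14012 + I*√70 (t = √2*√(-35) + 14012 = √2*(I*√35) + 14012 = I*√70 + 14012 = 14012 + I*√70 ≈ 14012.0 + 8.3666*I)
t - f = (14012 + I*√70) - 1*(-46420) = (14012 + I*√70) + 46420 = 60432 + I*√70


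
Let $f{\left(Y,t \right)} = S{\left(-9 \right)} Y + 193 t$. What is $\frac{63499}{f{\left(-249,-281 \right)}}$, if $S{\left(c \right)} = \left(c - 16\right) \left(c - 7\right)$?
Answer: $- \frac{63499}{153833} \approx -0.41278$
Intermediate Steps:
$S{\left(c \right)} = \left(-16 + c\right) \left(-7 + c\right)$
$f{\left(Y,t \right)} = 193 t + 400 Y$ ($f{\left(Y,t \right)} = \left(112 + \left(-9\right)^{2} - -207\right) Y + 193 t = \left(112 + 81 + 207\right) Y + 193 t = 400 Y + 193 t = 193 t + 400 Y$)
$\frac{63499}{f{\left(-249,-281 \right)}} = \frac{63499}{193 \left(-281\right) + 400 \left(-249\right)} = \frac{63499}{-54233 - 99600} = \frac{63499}{-153833} = 63499 \left(- \frac{1}{153833}\right) = - \frac{63499}{153833}$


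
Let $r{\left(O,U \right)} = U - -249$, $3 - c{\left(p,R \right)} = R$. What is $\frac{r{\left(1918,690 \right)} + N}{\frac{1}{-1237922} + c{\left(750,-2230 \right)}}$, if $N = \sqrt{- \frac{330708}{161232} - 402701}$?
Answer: $\frac{1162408758}{2764279825} + \frac{618961 i \sqrt{18174602417005}}{9285215932175} \approx 0.42051 + 0.28419 i$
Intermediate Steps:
$c{\left(p,R \right)} = 3 - R$
$r{\left(O,U \right)} = 249 + U$ ($r{\left(O,U \right)} = U + 249 = 249 + U$)
$N = \frac{i \sqrt{18174602417005}}{6718}$ ($N = \sqrt{\left(-330708\right) \frac{1}{161232} - 402701} = \sqrt{- \frac{27559}{13436} - 402701} = \sqrt{- \frac{5410718195}{13436}} = \frac{i \sqrt{18174602417005}}{6718} \approx 634.59 i$)
$\frac{r{\left(1918,690 \right)} + N}{\frac{1}{-1237922} + c{\left(750,-2230 \right)}} = \frac{\left(249 + 690\right) + \frac{i \sqrt{18174602417005}}{6718}}{\frac{1}{-1237922} + \left(3 - -2230\right)} = \frac{939 + \frac{i \sqrt{18174602417005}}{6718}}{- \frac{1}{1237922} + \left(3 + 2230\right)} = \frac{939 + \frac{i \sqrt{18174602417005}}{6718}}{- \frac{1}{1237922} + 2233} = \frac{939 + \frac{i \sqrt{18174602417005}}{6718}}{\frac{2764279825}{1237922}} = \left(939 + \frac{i \sqrt{18174602417005}}{6718}\right) \frac{1237922}{2764279825} = \frac{1162408758}{2764279825} + \frac{618961 i \sqrt{18174602417005}}{9285215932175}$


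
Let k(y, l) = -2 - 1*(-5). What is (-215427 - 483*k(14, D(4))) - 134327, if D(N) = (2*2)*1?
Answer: -351203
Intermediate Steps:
D(N) = 4 (D(N) = 4*1 = 4)
k(y, l) = 3 (k(y, l) = -2 + 5 = 3)
(-215427 - 483*k(14, D(4))) - 134327 = (-215427 - 483*3) - 134327 = (-215427 - 1449) - 134327 = -216876 - 134327 = -351203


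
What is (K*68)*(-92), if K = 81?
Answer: -506736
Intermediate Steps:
(K*68)*(-92) = (81*68)*(-92) = 5508*(-92) = -506736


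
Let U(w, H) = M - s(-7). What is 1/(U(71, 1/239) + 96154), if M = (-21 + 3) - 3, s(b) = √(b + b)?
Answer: 96133/9241553703 + I*√14/9241553703 ≈ 1.0402e-5 + 4.0487e-10*I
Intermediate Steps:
s(b) = √2*√b (s(b) = √(2*b) = √2*√b)
M = -21 (M = -18 - 3 = -21)
U(w, H) = -21 - I*√14 (U(w, H) = -21 - √2*√(-7) = -21 - √2*I*√7 = -21 - I*√14)
1/(U(71, 1/239) + 96154) = 1/((-21 - I*√14) + 96154) = 1/(96133 - I*√14)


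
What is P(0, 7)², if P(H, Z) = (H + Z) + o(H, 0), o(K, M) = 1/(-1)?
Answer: 36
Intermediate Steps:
o(K, M) = -1
P(H, Z) = -1 + H + Z (P(H, Z) = (H + Z) - 1 = -1 + H + Z)
P(0, 7)² = (-1 + 0 + 7)² = 6² = 36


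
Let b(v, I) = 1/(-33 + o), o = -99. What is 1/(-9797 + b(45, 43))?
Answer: -132/1293205 ≈ -0.00010207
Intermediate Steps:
b(v, I) = -1/132 (b(v, I) = 1/(-33 - 99) = 1/(-132) = -1/132)
1/(-9797 + b(45, 43)) = 1/(-9797 - 1/132) = 1/(-1293205/132) = -132/1293205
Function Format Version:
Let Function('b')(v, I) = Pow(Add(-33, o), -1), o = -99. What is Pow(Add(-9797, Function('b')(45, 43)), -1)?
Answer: Rational(-132, 1293205) ≈ -0.00010207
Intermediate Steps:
Function('b')(v, I) = Rational(-1, 132) (Function('b')(v, I) = Pow(Add(-33, -99), -1) = Pow(-132, -1) = Rational(-1, 132))
Pow(Add(-9797, Function('b')(45, 43)), -1) = Pow(Add(-9797, Rational(-1, 132)), -1) = Pow(Rational(-1293205, 132), -1) = Rational(-132, 1293205)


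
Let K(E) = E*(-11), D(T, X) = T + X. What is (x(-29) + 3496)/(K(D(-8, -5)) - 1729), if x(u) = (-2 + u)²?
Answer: -4457/1586 ≈ -2.8102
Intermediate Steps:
K(E) = -11*E
(x(-29) + 3496)/(K(D(-8, -5)) - 1729) = ((-2 - 29)² + 3496)/(-11*(-8 - 5) - 1729) = ((-31)² + 3496)/(-11*(-13) - 1729) = (961 + 3496)/(143 - 1729) = 4457/(-1586) = 4457*(-1/1586) = -4457/1586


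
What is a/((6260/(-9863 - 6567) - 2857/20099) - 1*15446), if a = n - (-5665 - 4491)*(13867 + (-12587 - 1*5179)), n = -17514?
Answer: 1308217588229006/510085236047 ≈ 2564.7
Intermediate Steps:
a = -39615758 (a = -17514 - (-5665 - 4491)*(13867 + (-12587 - 1*5179)) = -17514 - (-10156)*(13867 + (-12587 - 5179)) = -17514 - (-10156)*(13867 - 17766) = -17514 - (-10156)*(-3899) = -17514 - 1*39598244 = -17514 - 39598244 = -39615758)
a/((6260/(-9863 - 6567) - 2857/20099) - 1*15446) = -39615758/((6260/(-9863 - 6567) - 2857/20099) - 1*15446) = -39615758/((6260/(-16430) - 2857*1/20099) - 15446) = -39615758/((6260*(-1/16430) - 2857/20099) - 15446) = -39615758/((-626/1643 - 2857/20099) - 15446) = -39615758/(-17276025/33022657 - 15446) = -39615758/(-510085236047/33022657) = -39615758*(-33022657/510085236047) = 1308217588229006/510085236047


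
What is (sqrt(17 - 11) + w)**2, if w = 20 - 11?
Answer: (9 + sqrt(6))**2 ≈ 131.09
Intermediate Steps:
w = 9
(sqrt(17 - 11) + w)**2 = (sqrt(17 - 11) + 9)**2 = (sqrt(6) + 9)**2 = (9 + sqrt(6))**2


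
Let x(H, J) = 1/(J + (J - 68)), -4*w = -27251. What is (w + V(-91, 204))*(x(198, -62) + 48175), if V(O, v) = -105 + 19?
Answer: 82959653431/256 ≈ 3.2406e+8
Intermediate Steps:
w = 27251/4 (w = -¼*(-27251) = 27251/4 ≈ 6812.8)
V(O, v) = -86
x(H, J) = 1/(-68 + 2*J) (x(H, J) = 1/(J + (-68 + J)) = 1/(-68 + 2*J))
(w + V(-91, 204))*(x(198, -62) + 48175) = (27251/4 - 86)*(1/(2*(-34 - 62)) + 48175) = 26907*((½)/(-96) + 48175)/4 = 26907*((½)*(-1/96) + 48175)/4 = 26907*(-1/192 + 48175)/4 = (26907/4)*(9249599/192) = 82959653431/256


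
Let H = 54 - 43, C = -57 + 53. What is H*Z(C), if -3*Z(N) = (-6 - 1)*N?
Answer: -308/3 ≈ -102.67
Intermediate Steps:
C = -4
Z(N) = 7*N/3 (Z(N) = -(-6 - 1)*N/3 = -(-7)*N/3 = 7*N/3)
H = 11
H*Z(C) = 11*((7/3)*(-4)) = 11*(-28/3) = -308/3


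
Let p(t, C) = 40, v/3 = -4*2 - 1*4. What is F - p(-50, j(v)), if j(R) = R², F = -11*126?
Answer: -1426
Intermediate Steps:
v = -36 (v = 3*(-4*2 - 1*4) = 3*(-8 - 4) = 3*(-12) = -36)
F = -1386
F - p(-50, j(v)) = -1386 - 1*40 = -1386 - 40 = -1426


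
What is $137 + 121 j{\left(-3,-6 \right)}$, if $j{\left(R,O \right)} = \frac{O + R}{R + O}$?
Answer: $258$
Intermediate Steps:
$j{\left(R,O \right)} = 1$ ($j{\left(R,O \right)} = \frac{O + R}{O + R} = 1$)
$137 + 121 j{\left(-3,-6 \right)} = 137 + 121 \cdot 1 = 137 + 121 = 258$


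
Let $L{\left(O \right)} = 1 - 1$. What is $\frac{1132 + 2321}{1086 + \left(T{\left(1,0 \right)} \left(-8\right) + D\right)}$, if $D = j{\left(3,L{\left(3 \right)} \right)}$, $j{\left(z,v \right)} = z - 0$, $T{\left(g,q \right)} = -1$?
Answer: $\frac{3453}{1097} \approx 3.1477$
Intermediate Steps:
$L{\left(O \right)} = 0$ ($L{\left(O \right)} = 1 - 1 = 0$)
$j{\left(z,v \right)} = z$ ($j{\left(z,v \right)} = z + 0 = z$)
$D = 3$
$\frac{1132 + 2321}{1086 + \left(T{\left(1,0 \right)} \left(-8\right) + D\right)} = \frac{1132 + 2321}{1086 + \left(\left(-1\right) \left(-8\right) + 3\right)} = \frac{3453}{1086 + \left(8 + 3\right)} = \frac{3453}{1086 + 11} = \frac{3453}{1097}$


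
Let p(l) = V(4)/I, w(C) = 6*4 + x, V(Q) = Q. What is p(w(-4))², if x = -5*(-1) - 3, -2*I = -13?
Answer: 64/169 ≈ 0.37870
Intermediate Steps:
I = 13/2 (I = -½*(-13) = 13/2 ≈ 6.5000)
x = 2 (x = 5 - 3 = 2)
w(C) = 26 (w(C) = 6*4 + 2 = 24 + 2 = 26)
p(l) = 8/13 (p(l) = 4/(13/2) = 4*(2/13) = 8/13)
p(w(-4))² = (8/13)² = 64/169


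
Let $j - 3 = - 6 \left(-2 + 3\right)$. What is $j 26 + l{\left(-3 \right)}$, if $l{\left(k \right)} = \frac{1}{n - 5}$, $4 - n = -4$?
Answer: $- \frac{233}{3} \approx -77.667$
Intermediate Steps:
$n = 8$ ($n = 4 - -4 = 4 + 4 = 8$)
$l{\left(k \right)} = \frac{1}{3}$ ($l{\left(k \right)} = \frac{1}{8 - 5} = \frac{1}{3}$)
$j = -3$ ($j = 3 - 6 \left(-2 + 3\right) = 3 - 6 = -3$)
$j 26 + l{\left(-3 \right)} = \left(-3\right) 26 + \frac{1}{3} = -78 + \frac{1}{3} = - \frac{233}{3}$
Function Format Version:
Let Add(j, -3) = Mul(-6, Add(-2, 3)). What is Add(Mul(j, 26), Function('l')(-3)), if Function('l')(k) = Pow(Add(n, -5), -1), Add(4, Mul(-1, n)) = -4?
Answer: Rational(-233, 3) ≈ -77.667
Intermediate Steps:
n = 8 (n = Add(4, Mul(-1, -4)) = Add(4, 4) = 8)
Function('l')(k) = Rational(1, 3) (Function('l')(k) = Pow(Add(8, -5), -1) = Pow(3, -1) = Rational(1, 3))
j = -3 (j = Add(3, Mul(-6, Add(-2, 3))) = Add(3, Mul(-6, 1)) = Add(3, -6) = -3)
Add(Mul(j, 26), Function('l')(-3)) = Add(Mul(-3, 26), Rational(1, 3)) = Add(-78, Rational(1, 3)) = Rational(-233, 3)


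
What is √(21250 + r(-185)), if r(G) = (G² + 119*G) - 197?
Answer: √33263 ≈ 182.38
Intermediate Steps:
r(G) = -197 + G² + 119*G
√(21250 + r(-185)) = √(21250 + (-197 + (-185)² + 119*(-185))) = √(21250 + (-197 + 34225 - 22015)) = √(21250 + 12013) = √33263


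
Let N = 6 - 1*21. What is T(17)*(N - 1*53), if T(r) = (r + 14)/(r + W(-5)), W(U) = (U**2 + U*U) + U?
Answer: -34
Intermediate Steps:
N = -15 (N = 6 - 21 = -15)
W(U) = U + 2*U**2 (W(U) = (U**2 + U**2) + U = 2*U**2 + U = U + 2*U**2)
T(r) = (14 + r)/(45 + r) (T(r) = (r + 14)/(r - 5*(1 + 2*(-5))) = (14 + r)/(r - 5*(1 - 10)) = (14 + r)/(r - 5*(-9)) = (14 + r)/(r + 45) = (14 + r)/(45 + r))
T(17)*(N - 1*53) = ((14 + 17)/(45 + 17))*(-15 - 1*53) = (31/62)*(-15 - 53) = ((1/62)*31)*(-68) = (1/2)*(-68) = -34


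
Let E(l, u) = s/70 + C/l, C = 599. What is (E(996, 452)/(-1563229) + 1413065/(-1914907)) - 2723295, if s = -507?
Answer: -284179325463936070208653/104351254072946580 ≈ -2.7233e+6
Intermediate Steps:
E(l, u) = -507/70 + 599/l
(E(996, 452)/(-1563229) + 1413065/(-1914907)) - 2723295 = ((-507/70 + 599/996)/(-1563229) + 1413065/(-1914907)) - 2723295 = ((-507/70 + 599*(1/996))*(-1/1563229) + 1413065*(-1/1914907)) - 2723295 = ((-507/70 + 599/996)*(-1/1563229) - 1413065/1914907) - 2723295 = (-231521/34860*(-1/1563229) - 1413065/1914907) - 2723295 = (231521/54494162940 - 1413065/1914907) - 2723295 = -77003351013627553/104351254072946580 - 2723295 = -284179325463936070208653/104351254072946580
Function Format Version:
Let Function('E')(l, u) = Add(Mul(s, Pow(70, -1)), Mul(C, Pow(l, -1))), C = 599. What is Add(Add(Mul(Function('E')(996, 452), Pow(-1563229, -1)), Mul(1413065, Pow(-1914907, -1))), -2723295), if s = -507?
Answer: Rational(-284179325463936070208653, 104351254072946580) ≈ -2.7233e+6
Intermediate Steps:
Function('E')(l, u) = Add(Rational(-507, 70), Mul(599, Pow(l, -1))) (Function('E')(l, u) = Add(Mul(-507, Pow(70, -1)), Mul(599, Pow(l, -1))) = Add(Mul(-507, Rational(1, 70)), Mul(599, Pow(l, -1))) = Add(Rational(-507, 70), Mul(599, Pow(l, -1))))
Add(Add(Mul(Function('E')(996, 452), Pow(-1563229, -1)), Mul(1413065, Pow(-1914907, -1))), -2723295) = Add(Add(Mul(Add(Rational(-507, 70), Mul(599, Pow(996, -1))), Pow(-1563229, -1)), Mul(1413065, Pow(-1914907, -1))), -2723295) = Add(Add(Mul(Add(Rational(-507, 70), Mul(599, Rational(1, 996))), Rational(-1, 1563229)), Mul(1413065, Rational(-1, 1914907))), -2723295) = Add(Add(Mul(Add(Rational(-507, 70), Rational(599, 996)), Rational(-1, 1563229)), Rational(-1413065, 1914907)), -2723295) = Add(Add(Mul(Rational(-231521, 34860), Rational(-1, 1563229)), Rational(-1413065, 1914907)), -2723295) = Add(Add(Rational(231521, 54494162940), Rational(-1413065, 1914907)), -2723295) = Add(Rational(-77003351013627553, 104351254072946580), -2723295) = Rational(-284179325463936070208653, 104351254072946580)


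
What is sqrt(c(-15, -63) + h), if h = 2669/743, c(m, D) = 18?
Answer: sqrt(11919949)/743 ≈ 4.6467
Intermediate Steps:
h = 2669/743 (h = 2669*(1/743) = 2669/743 ≈ 3.5922)
sqrt(c(-15, -63) + h) = sqrt(18 + 2669/743) = sqrt(16043/743) = sqrt(11919949)/743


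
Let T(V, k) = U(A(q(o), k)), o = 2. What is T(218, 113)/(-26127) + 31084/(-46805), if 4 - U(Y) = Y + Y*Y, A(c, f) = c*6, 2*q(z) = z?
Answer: -810353078/1222874235 ≈ -0.66266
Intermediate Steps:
q(z) = z/2
A(c, f) = 6*c
U(Y) = 4 - Y - Y² (U(Y) = 4 - (Y + Y*Y) = 4 - (Y + Y²) = 4 + (-Y - Y²) = 4 - Y - Y²)
T(V, k) = -38 (T(V, k) = 4 - 6*(½)*2 - (6*((½)*2))² = 4 - 6 - (6*1)² = 4 - 1*6 - 1*6² = 4 - 6 - 1*36 = 4 - 6 - 36 = -38)
T(218, 113)/(-26127) + 31084/(-46805) = -38/(-26127) + 31084/(-46805) = -38*(-1/26127) + 31084*(-1/46805) = 38/26127 - 31084/46805 = -810353078/1222874235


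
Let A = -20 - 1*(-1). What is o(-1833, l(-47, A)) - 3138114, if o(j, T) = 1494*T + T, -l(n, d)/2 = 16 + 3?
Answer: -3194924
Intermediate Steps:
A = -19 (A = -20 + 1 = -19)
l(n, d) = -38 (l(n, d) = -2*(16 + 3) = -2*19 = -38)
o(j, T) = 1495*T
o(-1833, l(-47, A)) - 3138114 = 1495*(-38) - 3138114 = -56810 - 3138114 = -3194924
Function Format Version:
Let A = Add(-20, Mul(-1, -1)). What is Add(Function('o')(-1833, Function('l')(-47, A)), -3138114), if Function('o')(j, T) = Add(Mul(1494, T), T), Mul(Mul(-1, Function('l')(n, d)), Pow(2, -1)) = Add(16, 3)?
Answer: -3194924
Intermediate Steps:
A = -19 (A = Add(-20, 1) = -19)
Function('l')(n, d) = -38 (Function('l')(n, d) = Mul(-2, Add(16, 3)) = Mul(-2, 19) = -38)
Function('o')(j, T) = Mul(1495, T)
Add(Function('o')(-1833, Function('l')(-47, A)), -3138114) = Add(Mul(1495, -38), -3138114) = Add(-56810, -3138114) = -3194924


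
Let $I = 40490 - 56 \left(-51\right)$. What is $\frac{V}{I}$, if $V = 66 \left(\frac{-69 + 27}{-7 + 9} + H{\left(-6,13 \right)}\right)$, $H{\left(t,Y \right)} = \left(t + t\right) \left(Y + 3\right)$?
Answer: $- \frac{7029}{21673} \approx -0.32432$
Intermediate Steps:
$I = 43346$ ($I = 40490 - -2856 = 40490 + 2856 = 43346$)
$H{\left(t,Y \right)} = 2 t \left(3 + Y\right)$
$V = -14058$ ($V = 66 \left(\frac{-69 + 27}{-7 + 9} + 2 \left(-6\right) \left(3 + 13\right)\right) = 66 \left(- \frac{42}{2} + 2 \left(-6\right) 16\right) = 66 \left(\left(-42\right) \frac{1}{2} - 192\right) = 66 \left(-21 - 192\right) = 66 \left(-213\right) = -14058$)
$\frac{V}{I} = - \frac{14058}{43346} = \left(-14058\right) \frac{1}{43346} = - \frac{7029}{21673}$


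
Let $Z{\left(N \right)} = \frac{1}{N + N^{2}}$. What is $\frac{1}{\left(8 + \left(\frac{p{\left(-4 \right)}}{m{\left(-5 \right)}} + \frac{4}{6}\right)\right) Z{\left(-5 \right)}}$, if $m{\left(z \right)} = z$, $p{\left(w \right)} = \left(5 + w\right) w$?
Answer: $\frac{150}{71} \approx 2.1127$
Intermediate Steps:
$p{\left(w \right)} = w \left(5 + w\right)$
$\frac{1}{\left(8 + \left(\frac{p{\left(-4 \right)}}{m{\left(-5 \right)}} + \frac{4}{6}\right)\right) Z{\left(-5 \right)}} = \frac{1}{\left(8 + \left(\frac{\left(-4\right) \left(5 - 4\right)}{-5} + \frac{4}{6}\right)\right) \frac{1}{\left(-5\right) \left(1 - 5\right)}} = \frac{1}{\left(8 + \left(\left(-4\right) 1 \left(- \frac{1}{5}\right) + 4 \cdot \frac{1}{6}\right)\right) \left(- \frac{1}{5 \left(-4\right)}\right)} = \frac{1}{\left(8 + \left(\left(-4\right) \left(- \frac{1}{5}\right) + \frac{2}{3}\right)\right) \left(\left(- \frac{1}{5}\right) \left(- \frac{1}{4}\right)\right)} = \frac{1}{\left(8 + \left(\frac{4}{5} + \frac{2}{3}\right)\right) \frac{1}{20}} = \frac{1}{\left(8 + \frac{22}{15}\right) \frac{1}{20}} = \frac{1}{\frac{142}{15} \cdot \frac{1}{20}} = \frac{1}{\frac{71}{150}} = \frac{150}{71}$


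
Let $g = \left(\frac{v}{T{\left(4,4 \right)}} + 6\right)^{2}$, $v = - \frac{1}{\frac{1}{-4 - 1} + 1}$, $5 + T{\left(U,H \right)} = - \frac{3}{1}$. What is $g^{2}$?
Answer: $\frac{1506138481}{1048576} \approx 1436.4$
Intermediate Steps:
$T{\left(U,H \right)} = -8$ ($T{\left(U,H \right)} = -5 - \frac{3}{1} = -5 - 3 = -8$)
$v = - \frac{5}{4}$ ($v = - \frac{1}{\frac{1}{-5} + 1} = - \frac{1}{- \frac{1}{5} + 1} = - \frac{1}{\frac{4}{5}} = \left(-1\right) \frac{5}{4} = - \frac{5}{4} \approx -1.25$)
$g = \frac{38809}{1024}$ ($g = \left(- \frac{5}{4 \left(-8\right)} + 6\right)^{2} = \left(\left(- \frac{5}{4}\right) \left(- \frac{1}{8}\right) + 6\right)^{2} = \left(\frac{5}{32} + 6\right)^{2} = \left(\frac{197}{32}\right)^{2} = \frac{38809}{1024} \approx 37.899$)
$g^{2} = \left(\frac{38809}{1024}\right)^{2} = \frac{1506138481}{1048576}$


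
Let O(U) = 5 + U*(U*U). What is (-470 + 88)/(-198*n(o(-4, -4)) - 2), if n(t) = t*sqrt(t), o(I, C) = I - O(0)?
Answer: 191/7144930 + 510543*I/7144930 ≈ 2.6732e-5 + 0.071455*I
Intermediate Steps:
O(U) = 5 + U**3 (O(U) = 5 + U*U**2 = 5 + U**3)
o(I, C) = -5 + I (o(I, C) = I - (5 + 0**3) = I - (5 + 0) = I - 1*5 = I - 5 = -5 + I)
n(t) = t**(3/2)
(-470 + 88)/(-198*n(o(-4, -4)) - 2) = (-470 + 88)/(-198*(-5 - 4)**(3/2) - 2) = -382/(-(-5346)*I - 2) = -382/(5346*I - 2) = -382*(-2 - 5346*I)/28579720 = -191*(-2 - 5346*I)/14289860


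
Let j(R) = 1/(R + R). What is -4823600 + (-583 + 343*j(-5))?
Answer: -48242173/10 ≈ -4.8242e+6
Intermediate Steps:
j(R) = 1/(2*R)
-4823600 + (-583 + 343*j(-5)) = -4823600 + (-583 + 343*((½)/(-5))) = -4823600 + (-583 + 343*((½)*(-⅕))) = -4823600 + (-583 + 343*(-⅒)) = -4823600 + (-583 - 343/10) = -4823600 - 6173/10 = -48242173/10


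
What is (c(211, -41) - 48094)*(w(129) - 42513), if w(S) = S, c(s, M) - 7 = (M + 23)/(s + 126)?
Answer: 686847003408/337 ≈ 2.0381e+9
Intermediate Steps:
c(s, M) = 7 + (23 + M)/(126 + s) (c(s, M) = 7 + (M + 23)/(s + 126) = 7 + (23 + M)/(126 + s))
(c(211, -41) - 48094)*(w(129) - 42513) = ((905 - 41 + 7*211)/(126 + 211) - 48094)*(129 - 42513) = ((905 - 41 + 1477)/337 - 48094)*(-42384) = ((1/337)*2341 - 48094)*(-42384) = (2341/337 - 48094)*(-42384) = -16205337/337*(-42384) = 686847003408/337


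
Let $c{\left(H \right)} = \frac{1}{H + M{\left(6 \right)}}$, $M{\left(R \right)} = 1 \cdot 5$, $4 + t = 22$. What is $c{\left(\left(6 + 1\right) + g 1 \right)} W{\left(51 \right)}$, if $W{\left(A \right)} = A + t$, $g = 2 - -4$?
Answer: $\frac{23}{6} \approx 3.8333$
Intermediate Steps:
$t = 18$ ($t = -4 + 22 = 18$)
$g = 6$ ($g = 2 + 4 = 6$)
$W{\left(A \right)} = 18 + A$ ($W{\left(A \right)} = A + 18 = 18 + A$)
$M{\left(R \right)} = 5$
$c{\left(H \right)} = \frac{1}{5 + H}$ ($c{\left(H \right)} = \frac{1}{H + 5} = \frac{1}{5 + H}$)
$c{\left(\left(6 + 1\right) + g 1 \right)} W{\left(51 \right)} = \frac{18 + 51}{5 + \left(\left(6 + 1\right) + 6 \cdot 1\right)} = \frac{1}{5 + \left(7 + 6\right)} 69 = \frac{1}{5 + 13} \cdot 69 = \frac{1}{18} \cdot 69 = \frac{23}{6}$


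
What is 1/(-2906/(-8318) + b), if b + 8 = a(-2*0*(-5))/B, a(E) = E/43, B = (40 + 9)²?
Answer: -4159/31819 ≈ -0.13071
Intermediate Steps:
B = 2401 (B = 49² = 2401)
a(E) = E/43 (a(E) = E*(1/43) = E/43)
b = -8 (b = -8 + ((-2*0*(-5))/43)/2401 = -8 + ((0*(-5))/43)*(1/2401) = -8 + ((1/43)*0)*(1/2401) = -8 + 0*(1/2401) = -8 + 0 = -8)
1/(-2906/(-8318) + b) = 1/(-2906/(-8318) - 8) = 1/(-2906*(-1/8318) - 8) = 1/(1453/4159 - 8) = 1/(-31819/4159) = -4159/31819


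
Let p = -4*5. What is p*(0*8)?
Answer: 0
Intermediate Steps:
p = -20
p*(0*8) = -0*8 = -20*0 = 0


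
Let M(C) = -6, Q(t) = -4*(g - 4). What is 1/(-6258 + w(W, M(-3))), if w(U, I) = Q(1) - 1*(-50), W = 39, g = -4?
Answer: -1/6176 ≈ -0.00016192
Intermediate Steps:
Q(t) = 32 (Q(t) = -4*(-4 - 4) = -4*(-8) = 32)
w(U, I) = 82 (w(U, I) = 32 - 1*(-50) = 32 + 50 = 82)
1/(-6258 + w(W, M(-3))) = 1/(-6258 + 82) = 1/(-6176) = -1/6176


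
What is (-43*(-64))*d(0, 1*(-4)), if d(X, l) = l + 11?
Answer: 19264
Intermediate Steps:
d(X, l) = 11 + l
(-43*(-64))*d(0, 1*(-4)) = (-43*(-64))*(11 + 1*(-4)) = 2752*(11 - 4) = 2752*7 = 19264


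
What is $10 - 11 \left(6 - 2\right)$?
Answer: $-34$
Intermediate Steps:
$10 - 11 \left(6 - 2\right) = 10 - 44 = -34$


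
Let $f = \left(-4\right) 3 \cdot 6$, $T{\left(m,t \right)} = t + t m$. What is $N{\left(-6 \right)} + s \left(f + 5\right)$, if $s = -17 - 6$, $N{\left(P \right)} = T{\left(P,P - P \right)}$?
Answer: $1541$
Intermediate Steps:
$T{\left(m,t \right)} = t + m t$
$N{\left(P \right)} = 0$ ($N{\left(P \right)} = \left(P - P\right) \left(1 + P\right) = 0 \left(1 + P\right) = 0$)
$f = -72$ ($f = \left(-12\right) 6 = -72$)
$s = -23$
$N{\left(-6 \right)} + s \left(f + 5\right) = 0 - 23 \left(-72 + 5\right) = 0 - -1541 = 0 + 1541 = 1541$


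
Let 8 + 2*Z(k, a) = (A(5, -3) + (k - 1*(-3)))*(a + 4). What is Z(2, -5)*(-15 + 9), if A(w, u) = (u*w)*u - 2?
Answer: 168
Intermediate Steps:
A(w, u) = -2 + w*u**2 (A(w, u) = w*u**2 - 2 = -2 + w*u**2)
Z(k, a) = -4 + (4 + a)*(46 + k)/2 (Z(k, a) = -4 + (((-2 + 5*(-3)**2) + (k - 1*(-3)))*(a + 4))/2 = -4 + (((-2 + 5*9) + (k + 3))*(4 + a))/2 = -4 + (((-2 + 45) + (3 + k))*(4 + a))/2 = -4 + ((43 + (3 + k))*(4 + a))/2 = -4 + ((46 + k)*(4 + a))/2 = -4 + ((4 + a)*(46 + k))/2 = -4 + (4 + a)*(46 + k)/2)
Z(2, -5)*(-15 + 9) = (88 + 2*2 + 23*(-5) + (1/2)*(-5)*2)*(-15 + 9) = (88 + 4 - 115 - 5)*(-6) = -28*(-6) = 168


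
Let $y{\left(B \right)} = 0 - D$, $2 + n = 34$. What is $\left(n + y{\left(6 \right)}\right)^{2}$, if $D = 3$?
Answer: $841$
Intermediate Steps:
$n = 32$ ($n = -2 + 34 = 32$)
$y{\left(B \right)} = -3$ ($y{\left(B \right)} = 0 - 3 = -3$)
$\left(n + y{\left(6 \right)}\right)^{2} = \left(32 - 3\right)^{2} = 29^{2} = 841$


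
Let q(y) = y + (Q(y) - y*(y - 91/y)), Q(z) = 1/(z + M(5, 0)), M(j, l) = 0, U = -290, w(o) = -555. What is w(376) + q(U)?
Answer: -24607661/290 ≈ -84854.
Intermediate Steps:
Q(z) = 1/z (Q(z) = 1/(z + 0) = 1/z)
q(y) = y + 1/y - y*(y - 91/y) (q(y) = y + (1/y - y*(y - 91/y)) = y + 1/y - y*(y - 91/y))
w(376) + q(U) = -555 + (91 - 290 + 1/(-290) - 1*(-290)²) = -555 + (91 - 290 - 1/290 - 1*84100) = -555 + (91 - 290 - 1/290 - 84100) = -555 - 24446711/290 = -24607661/290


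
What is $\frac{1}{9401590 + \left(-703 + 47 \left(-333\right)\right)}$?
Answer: $\frac{1}{9385236} \approx 1.0655 \cdot 10^{-7}$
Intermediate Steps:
$\frac{1}{9401590 + \left(-703 + 47 \left(-333\right)\right)} = \frac{1}{9401590 - 16354} = \frac{1}{9385236}$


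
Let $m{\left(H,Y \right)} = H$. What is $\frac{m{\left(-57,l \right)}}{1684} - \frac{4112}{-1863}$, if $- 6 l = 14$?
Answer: $\frac{6818417}{3137292} \approx 2.1733$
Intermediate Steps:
$l = - \frac{7}{3}$ ($l = \left(- \frac{1}{6}\right) 14 = - \frac{7}{3} \approx -2.3333$)
$\frac{m{\left(-57,l \right)}}{1684} - \frac{4112}{-1863} = - \frac{57}{1684} - \frac{4112}{-1863} = \left(-57\right) \frac{1}{1684} - - \frac{4112}{1863} = - \frac{57}{1684} + \frac{4112}{1863} = \frac{6818417}{3137292}$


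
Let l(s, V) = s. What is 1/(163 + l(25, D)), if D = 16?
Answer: 1/188 ≈ 0.0053191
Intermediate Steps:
1/(163 + l(25, D)) = 1/(163 + 25) = 1/188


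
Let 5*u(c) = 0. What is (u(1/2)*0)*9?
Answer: 0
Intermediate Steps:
u(c) = 0 (u(c) = (⅕)*0 = 0)
(u(1/2)*0)*9 = (0*0)*9 = 0*9 = 0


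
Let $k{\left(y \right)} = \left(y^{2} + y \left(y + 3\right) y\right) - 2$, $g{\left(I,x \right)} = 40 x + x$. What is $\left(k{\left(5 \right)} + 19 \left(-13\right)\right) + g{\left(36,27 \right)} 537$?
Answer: $594435$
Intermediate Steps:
$g{\left(I,x \right)} = 41 x$
$k{\left(y \right)} = -2 + y^{2} + y^{2} \left(3 + y\right)$ ($k{\left(y \right)} = \left(y^{2} + y \left(3 + y\right) y\right) - 2 = \left(y^{2} + y^{2} \left(3 + y\right)\right) - 2 = -2 + y^{2} + y^{2} \left(3 + y\right)$)
$\left(k{\left(5 \right)} + 19 \left(-13\right)\right) + g{\left(36,27 \right)} 537 = \left(\left(-2 + 5^{3} + 4 \cdot 5^{2}\right) + 19 \left(-13\right)\right) + 41 \cdot 27 \cdot 537 = \left(\left(-2 + 125 + 4 \cdot 25\right) - 247\right) + 1107 \cdot 537 = \left(\left(-2 + 125 + 100\right) - 247\right) + 594459 = \left(223 - 247\right) + 594459 = -24 + 594459 = 594435$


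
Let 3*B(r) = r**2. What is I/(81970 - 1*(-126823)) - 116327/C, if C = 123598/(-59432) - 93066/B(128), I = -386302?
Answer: 1477694548146170902/242960997925139 ≈ 6082.0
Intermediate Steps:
B(r) = r**2/3
C = -1163645323/60858368 (C = 123598/(-59432) - 93066/((1/3)*128**2) = 123598*(-1/59432) - 93066/((1/3)*16384) = -61799/29716 - 93066/16384/3 = -61799/29716 - 93066*3/16384 = -61799/29716 - 139599/8192 = -1163645323/60858368 ≈ -19.121)
I/(81970 - 1*(-126823)) - 116327/C = -386302/(81970 - 1*(-126823)) - 116327/(-1163645323/60858368) = -386302/(81970 + 126823) - 116327*(-60858368/1163645323) = -386302/208793 + 7079471374336/1163645323 = 1477694548146170902/242960997925139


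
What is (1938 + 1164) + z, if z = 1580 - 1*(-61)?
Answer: 4743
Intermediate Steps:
z = 1641 (z = 1580 + 61 = 1641)
(1938 + 1164) + z = (1938 + 1164) + 1641 = 3102 + 1641 = 4743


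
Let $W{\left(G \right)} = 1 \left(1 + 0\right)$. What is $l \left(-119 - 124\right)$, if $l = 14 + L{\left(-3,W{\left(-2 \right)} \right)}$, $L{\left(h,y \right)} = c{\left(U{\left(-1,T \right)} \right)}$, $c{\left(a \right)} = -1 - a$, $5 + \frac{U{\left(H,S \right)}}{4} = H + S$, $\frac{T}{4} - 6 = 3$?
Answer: $26001$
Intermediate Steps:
$T = 36$ ($T = 24 + 4 \cdot 3 = 24 + 12 = 36$)
$U{\left(H,S \right)} = -20 + 4 H + 4 S$ ($U{\left(H,S \right)} = -20 + 4 \left(H + S\right) = -20 + \left(4 H + 4 S\right) = -20 + 4 H + 4 S$)
$W{\left(G \right)} = 1$ ($W{\left(G \right)} = 1 \cdot 1 = 1$)
$L{\left(h,y \right)} = -121$ ($L{\left(h,y \right)} = -1 - \left(-20 + 4 \left(-1\right) + 4 \cdot 36\right) = -1 - \left(-20 - 4 + 144\right) = -1 - 120 = -121$)
$l = -107$ ($l = 14 - 121 = -107$)
$l \left(-119 - 124\right) = - 107 \left(-119 - 124\right) = \left(-107\right) \left(-243\right) = 26001$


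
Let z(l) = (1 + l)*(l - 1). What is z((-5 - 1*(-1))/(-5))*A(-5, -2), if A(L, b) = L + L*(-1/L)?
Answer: 54/25 ≈ 2.1600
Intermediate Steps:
A(L, b) = -1 + L (A(L, b) = L - 1 = -1 + L)
z(l) = (1 + l)*(-1 + l)
z((-5 - 1*(-1))/(-5))*A(-5, -2) = (-1 + ((-5 - 1*(-1))/(-5))**2)*(-1 - 5) = (-1 + ((-5 + 1)*(-1/5))**2)*(-6) = (-1 + (-4*(-1/5))**2)*(-6) = (-1 + (4/5)**2)*(-6) = (-1 + 16/25)*(-6) = -9/25*(-6) = 54/25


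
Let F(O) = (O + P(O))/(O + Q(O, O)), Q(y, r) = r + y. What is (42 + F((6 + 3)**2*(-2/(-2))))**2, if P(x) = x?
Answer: 16384/9 ≈ 1820.4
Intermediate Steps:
F(O) = 2/3 (F(O) = (O + O)/(O + (O + O)) = (2*O)/(O + 2*O) = (2*O)/((3*O)) = (2*O)*(1/(3*O)) = 2/3)
(42 + F((6 + 3)**2*(-2/(-2))))**2 = (42 + 2/3)**2 = (128/3)**2 = 16384/9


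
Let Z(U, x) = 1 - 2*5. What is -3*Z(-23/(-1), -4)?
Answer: 27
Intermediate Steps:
Z(U, x) = -9 (Z(U, x) = 1 - 10 = -9)
-3*Z(-23/(-1), -4) = -3*(-9) = 27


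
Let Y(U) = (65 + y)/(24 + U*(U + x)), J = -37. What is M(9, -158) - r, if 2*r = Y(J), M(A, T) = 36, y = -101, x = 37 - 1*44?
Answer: 29745/826 ≈ 36.011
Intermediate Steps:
x = -7 (x = 37 - 44 = -7)
Y(U) = -36/(24 + U*(-7 + U)) (Y(U) = (65 - 101)/(24 + U*(U - 7)) = -36/(24 + U*(-7 + U)))
r = -9/826 (r = (-36/(24 + (-37)² - 7*(-37)))/2 = (-36/(24 + 1369 + 259))/2 = (-36/1652)/2 = (-36*1/1652)/2 = (½)*(-9/413) = -9/826 ≈ -0.010896)
M(9, -158) - r = 36 - 1*(-9/826) = 36 + 9/826 = 29745/826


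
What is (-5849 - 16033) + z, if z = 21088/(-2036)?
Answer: -11143210/509 ≈ -21892.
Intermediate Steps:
z = -5272/509 (z = 21088*(-1/2036) = -5272/509 ≈ -10.358)
(-5849 - 16033) + z = (-5849 - 16033) - 5272/509 = -21882 - 5272/509 = -11143210/509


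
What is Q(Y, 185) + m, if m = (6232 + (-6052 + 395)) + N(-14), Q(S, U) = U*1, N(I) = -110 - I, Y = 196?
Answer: 664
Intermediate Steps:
Q(S, U) = U
m = 479 (m = (6232 + (-6052 + 395)) + (-110 - 1*(-14)) = (6232 - 5657) + (-110 + 14) = 575 - 96 = 479)
Q(Y, 185) + m = 185 + 479 = 664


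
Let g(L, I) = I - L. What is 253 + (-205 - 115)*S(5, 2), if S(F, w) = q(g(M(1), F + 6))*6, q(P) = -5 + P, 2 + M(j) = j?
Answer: -13187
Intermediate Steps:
M(j) = -2 + j
S(F, w) = 12 + 6*F (S(F, w) = (-5 + ((F + 6) - (-2 + 1)))*6 = (-5 + ((6 + F) - 1*(-1)))*6 = (-5 + ((6 + F) + 1))*6 = (-5 + (7 + F))*6 = (2 + F)*6 = 12 + 6*F)
253 + (-205 - 115)*S(5, 2) = 253 + (-205 - 115)*(12 + 6*5) = 253 - 320*(12 + 30) = 253 - 320*42 = 253 - 13440 = -13187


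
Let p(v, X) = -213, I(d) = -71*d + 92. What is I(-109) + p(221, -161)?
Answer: 7618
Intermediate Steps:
I(d) = 92 - 71*d
I(-109) + p(221, -161) = (92 - 71*(-109)) - 213 = (92 + 7739) - 213 = 7831 - 213 = 7618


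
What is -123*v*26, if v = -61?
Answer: 195078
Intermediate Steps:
-123*v*26 = -(-7503)*26 = -123*(-1586) = 195078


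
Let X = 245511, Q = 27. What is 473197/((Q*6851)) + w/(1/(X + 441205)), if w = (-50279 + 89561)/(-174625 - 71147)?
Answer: -138604032690415/1262837979 ≈ -1.0976e+5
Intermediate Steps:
w = -6547/40962 (w = 39282/(-245772) = 39282*(-1/245772) = -6547/40962 ≈ -0.15983)
473197/((Q*6851)) + w/(1/(X + 441205)) = 473197/((27*6851)) - 6547/(40962*(1/(245511 + 441205))) = 473197/184977 - 6547/(40962*(1/686716)) = 473197*(1/184977) - 6547/(40962*1/686716) = 473197/184977 - 6547/40962*686716 = 473197/184977 - 2247964826/20481 = -138604032690415/1262837979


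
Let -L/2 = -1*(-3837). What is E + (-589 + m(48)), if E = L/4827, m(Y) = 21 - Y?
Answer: -993702/1609 ≈ -617.59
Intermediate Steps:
L = -7674 (L = -(-2)*(-3837) = -2*3837 = -7674)
E = -2558/1609 (E = -7674/4827 = -7674*1/4827 = -2558/1609 ≈ -1.5898)
E + (-589 + m(48)) = -2558/1609 + (-589 + (21 - 1*48)) = -2558/1609 + (-589 + (21 - 48)) = -2558/1609 + (-589 - 27) = -2558/1609 - 616 = -993702/1609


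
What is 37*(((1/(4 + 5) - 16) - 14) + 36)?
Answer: 2035/9 ≈ 226.11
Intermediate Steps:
37*(((1/(4 + 5) - 16) - 14) + 36) = 37*(((1/9 - 16) - 14) + 36) = 37*(((⅑ - 16) - 14) + 36) = 37*((-143/9 - 14) + 36) = 37*(-269/9 + 36) = 37*(55/9) = 2035/9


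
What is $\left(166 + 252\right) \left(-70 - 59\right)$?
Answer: $-53922$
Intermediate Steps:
$\left(166 + 252\right) \left(-70 - 59\right) = 418 \left(-70 - 59\right) = 418 \left(-129\right) = -53922$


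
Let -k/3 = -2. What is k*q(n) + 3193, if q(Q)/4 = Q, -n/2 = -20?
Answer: 4153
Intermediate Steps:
n = 40 (n = -2*(-20) = 40)
k = 6 (k = -3*(-2) = 6)
q(Q) = 4*Q
k*q(n) + 3193 = 6*(4*40) + 3193 = 6*160 + 3193 = 960 + 3193 = 4153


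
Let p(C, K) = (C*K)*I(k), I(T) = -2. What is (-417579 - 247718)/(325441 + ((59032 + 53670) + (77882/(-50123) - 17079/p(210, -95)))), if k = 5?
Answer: -443510864362300/292080531952861 ≈ -1.5185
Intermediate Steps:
p(C, K) = -2*C*K (p(C, K) = (C*K)*(-2) = -2*C*K)
(-417579 - 247718)/(325441 + ((59032 + 53670) + (77882/(-50123) - 17079/p(210, -95)))) = (-417579 - 247718)/(325441 + ((59032 + 53670) + (77882/(-50123) - 17079/((-2*210*(-95)))))) = -665297/(325441 + (112702 + (77882*(-1/50123) - 17079/39900))) = -665297/(325441 + (112702 + (-77882/50123 - 17079*1/39900))) = -665297/(325441 + (112702 + (-77882/50123 - 5693/13300))) = -665297/(325441 + (112702 - 1321180839/666635900)) = -665297/(325441 + 75129878020961/666635900) = -665297/292080531952861/666635900 = -665297*666635900/292080531952861 = -443510864362300/292080531952861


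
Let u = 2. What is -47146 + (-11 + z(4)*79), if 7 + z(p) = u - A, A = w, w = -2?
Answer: -47394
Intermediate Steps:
A = -2
z(p) = -3 (z(p) = -7 + (2 - 1*(-2)) = -7 + (2 + 2) = -7 + 4 = -3)
-47146 + (-11 + z(4)*79) = -47146 + (-11 - 3*79) = -47146 + (-11 - 237) = -47146 - 248 = -47394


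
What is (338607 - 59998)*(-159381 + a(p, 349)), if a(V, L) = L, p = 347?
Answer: -44307746488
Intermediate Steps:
(338607 - 59998)*(-159381 + a(p, 349)) = (338607 - 59998)*(-159381 + 349) = 278609*(-159032) = -44307746488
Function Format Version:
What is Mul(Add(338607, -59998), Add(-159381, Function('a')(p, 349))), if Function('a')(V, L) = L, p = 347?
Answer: -44307746488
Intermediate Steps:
Mul(Add(338607, -59998), Add(-159381, Function('a')(p, 349))) = Mul(Add(338607, -59998), Add(-159381, 349)) = Mul(278609, -159032) = -44307746488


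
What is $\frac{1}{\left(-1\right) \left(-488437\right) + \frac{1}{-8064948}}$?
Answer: $\frac{8064948}{3939219006275} \approx 2.0473 \cdot 10^{-6}$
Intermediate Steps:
$\frac{1}{\left(-1\right) \left(-488437\right) + \frac{1}{-8064948}} = \frac{1}{488437 - \frac{1}{8064948}} = \frac{1}{\frac{3939219006275}{8064948}} = \frac{8064948}{3939219006275}$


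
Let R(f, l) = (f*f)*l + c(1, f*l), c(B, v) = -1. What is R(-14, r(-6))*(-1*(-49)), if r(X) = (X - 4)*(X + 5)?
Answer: 95991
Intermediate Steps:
r(X) = (-4 + X)*(5 + X)
R(f, l) = -1 + l*f² (R(f, l) = (f*f)*l - 1 = f²*l - 1 = l*f² - 1 = -1 + l*f²)
R(-14, r(-6))*(-1*(-49)) = (-1 + (-20 - 6 + (-6)²)*(-14)²)*(-1*(-49)) = (-1 + (-20 - 6 + 36)*196)*49 = (-1 + 10*196)*49 = (-1 + 1960)*49 = 1959*49 = 95991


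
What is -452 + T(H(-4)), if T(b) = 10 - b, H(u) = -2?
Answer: -440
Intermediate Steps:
-452 + T(H(-4)) = -452 + (10 - 1*(-2)) = -452 + (10 + 2) = -452 + 12 = -440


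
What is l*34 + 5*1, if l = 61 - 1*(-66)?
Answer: 4323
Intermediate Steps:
l = 127 (l = 61 + 66 = 127)
l*34 + 5*1 = 127*34 + 5*1 = 4318 + 5 = 4323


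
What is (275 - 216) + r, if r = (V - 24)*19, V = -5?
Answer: -492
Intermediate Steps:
r = -551 (r = (-5 - 24)*19 = -29*19 = -551)
(275 - 216) + r = (275 - 216) - 551 = 59 - 551 = -492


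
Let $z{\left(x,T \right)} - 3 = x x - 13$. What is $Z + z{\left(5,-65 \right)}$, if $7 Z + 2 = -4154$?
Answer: $- \frac{4051}{7} \approx -578.71$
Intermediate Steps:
$Z = - \frac{4156}{7}$ ($Z = - \frac{2}{7} + \frac{1}{7} \left(-4154\right) = - \frac{2}{7} - \frac{4154}{7} = - \frac{4156}{7} \approx -593.71$)
$z{\left(x,T \right)} = -10 + x^{2}$ ($z{\left(x,T \right)} = 3 + \left(x x - 13\right) = 3 + \left(x^{2} - 13\right) = 3 + \left(-13 + x^{2}\right) = -10 + x^{2}$)
$Z + z{\left(5,-65 \right)} = - \frac{4156}{7} - \left(10 - 5^{2}\right) = - \frac{4156}{7} + \left(-10 + 25\right) = - \frac{4156}{7} + 15 = - \frac{4051}{7}$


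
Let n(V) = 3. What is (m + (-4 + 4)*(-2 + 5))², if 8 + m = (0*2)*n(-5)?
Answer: 64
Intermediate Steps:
m = -8 (m = -8 + (0*2)*3 = -8 + 0*3 = -8 + 0 = -8)
(m + (-4 + 4)*(-2 + 5))² = (-8 + (-4 + 4)*(-2 + 5))² = (-8 + 0*3)² = (-8 + 0)² = (-8)² = 64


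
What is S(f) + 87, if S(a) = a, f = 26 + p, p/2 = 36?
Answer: 185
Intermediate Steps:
p = 72 (p = 2*36 = 72)
f = 98 (f = 26 + 72 = 98)
S(f) + 87 = 98 + 87 = 185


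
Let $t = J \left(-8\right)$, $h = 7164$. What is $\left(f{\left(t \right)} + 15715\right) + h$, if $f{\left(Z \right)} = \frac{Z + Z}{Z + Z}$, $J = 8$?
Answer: $22880$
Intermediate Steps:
$t = -64$ ($t = 8 \left(-8\right) = -64$)
$f{\left(Z \right)} = 1$ ($f{\left(Z \right)} = \frac{2 Z}{2 Z} = 2 Z \frac{1}{2 Z} = 1$)
$\left(f{\left(t \right)} + 15715\right) + h = \left(1 + 15715\right) + 7164 = 15716 + 7164 = 22880$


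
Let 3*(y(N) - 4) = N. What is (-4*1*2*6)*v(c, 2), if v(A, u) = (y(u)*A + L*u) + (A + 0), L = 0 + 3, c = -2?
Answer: 256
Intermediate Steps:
y(N) = 4 + N/3
L = 3
v(A, u) = A + 3*u + A*(4 + u/3) (v(A, u) = ((4 + u/3)*A + 3*u) + (A + 0) = (A*(4 + u/3) + 3*u) + A = (3*u + A*(4 + u/3)) + A = A + 3*u + A*(4 + u/3))
(-4*1*2*6)*v(c, 2) = (-4*1*2*6)*(3*2 + 5*(-2) + (⅓)*(-2)*2) = (-8*6)*(6 - 10 - 4/3) = -4*12*(-16/3) = -48*(-16/3) = 256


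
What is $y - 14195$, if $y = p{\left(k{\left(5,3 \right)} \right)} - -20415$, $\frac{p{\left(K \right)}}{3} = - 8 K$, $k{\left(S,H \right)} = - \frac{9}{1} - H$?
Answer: $6508$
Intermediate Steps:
$k{\left(S,H \right)} = -9 - H$ ($k{\left(S,H \right)} = \left(-9\right) 1 - H = -9 - H$)
$p{\left(K \right)} = - 24 K$ ($p{\left(K \right)} = 3 \left(- 8 K\right) = - 24 K$)
$y = 20703$ ($y = - 24 \left(-9 - 3\right) - -20415 = - 24 \left(-9 - 3\right) + 20415 = \left(-24\right) \left(-12\right) + 20415 = 288 + 20415 = 20703$)
$y - 14195 = 20703 - 14195 = 6508$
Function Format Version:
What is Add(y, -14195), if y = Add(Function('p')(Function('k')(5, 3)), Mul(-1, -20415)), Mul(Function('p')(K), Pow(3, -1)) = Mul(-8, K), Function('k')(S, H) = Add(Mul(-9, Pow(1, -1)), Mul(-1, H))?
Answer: 6508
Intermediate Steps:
Function('k')(S, H) = Add(-9, Mul(-1, H)) (Function('k')(S, H) = Add(Mul(-9, 1), Mul(-1, H)) = Add(-9, Mul(-1, H)))
Function('p')(K) = Mul(-24, K) (Function('p')(K) = Mul(3, Mul(-8, K)) = Mul(-24, K))
y = 20703 (y = Add(Mul(-24, Add(-9, Mul(-1, 3))), Mul(-1, -20415)) = Add(Mul(-24, Add(-9, -3)), 20415) = Add(Mul(-24, -12), 20415) = Add(288, 20415) = 20703)
Add(y, -14195) = Add(20703, -14195) = 6508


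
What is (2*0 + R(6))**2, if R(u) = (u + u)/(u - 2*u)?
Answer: 4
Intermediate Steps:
R(u) = -2 (R(u) = (2*u)/((-u)) = (2*u)*(-1/u) = -2)
(2*0 + R(6))**2 = (2*0 - 2)**2 = (0 - 2)**2 = (-2)**2 = 4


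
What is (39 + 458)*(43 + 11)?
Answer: 26838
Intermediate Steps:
(39 + 458)*(43 + 11) = 497*54 = 26838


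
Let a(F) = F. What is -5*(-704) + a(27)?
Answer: 3547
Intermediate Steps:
-5*(-704) + a(27) = -5*(-704) + 27 = 3520 + 27 = 3547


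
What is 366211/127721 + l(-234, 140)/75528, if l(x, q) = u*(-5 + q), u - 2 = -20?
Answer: 1519379021/535917316 ≈ 2.8351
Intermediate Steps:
u = -18 (u = 2 - 20 = -18)
l(x, q) = 90 - 18*q (l(x, q) = -18*(-5 + q) = 90 - 18*q)
366211/127721 + l(-234, 140)/75528 = 366211/127721 + (90 - 18*140)/75528 = 366211*(1/127721) + (90 - 2520)*(1/75528) = 366211/127721 - 2430*1/75528 = 366211/127721 - 135/4196 = 1519379021/535917316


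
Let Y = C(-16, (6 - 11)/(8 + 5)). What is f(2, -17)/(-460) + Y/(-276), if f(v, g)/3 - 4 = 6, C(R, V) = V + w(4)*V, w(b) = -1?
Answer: -3/46 ≈ -0.065217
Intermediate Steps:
C(R, V) = 0 (C(R, V) = V - V = 0)
Y = 0
f(v, g) = 30 (f(v, g) = 12 + 3*6 = 12 + 18 = 30)
f(2, -17)/(-460) + Y/(-276) = 30/(-460) + 0/(-276) = 30*(-1/460) + 0*(-1/276) = -3/46 + 0 = -3/46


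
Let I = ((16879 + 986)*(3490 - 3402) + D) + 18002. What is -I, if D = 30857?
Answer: -1620979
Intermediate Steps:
I = 1620979 (I = ((16879 + 986)*(3490 - 3402) + 30857) + 18002 = (17865*88 + 30857) + 18002 = (1572120 + 30857) + 18002 = 1602977 + 18002 = 1620979)
-I = -1*1620979 = -1620979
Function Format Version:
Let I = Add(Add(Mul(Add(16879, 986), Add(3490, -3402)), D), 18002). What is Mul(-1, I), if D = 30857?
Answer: -1620979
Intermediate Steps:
I = 1620979 (I = Add(Add(Mul(Add(16879, 986), Add(3490, -3402)), 30857), 18002) = Add(Add(Mul(17865, 88), 30857), 18002) = Add(Add(1572120, 30857), 18002) = Add(1602977, 18002) = 1620979)
Mul(-1, I) = Mul(-1, 1620979) = -1620979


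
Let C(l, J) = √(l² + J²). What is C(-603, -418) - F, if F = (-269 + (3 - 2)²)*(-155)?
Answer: -41540 + √538333 ≈ -40806.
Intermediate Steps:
C(l, J) = √(J² + l²)
F = 41540 (F = (-269 + 1²)*(-155) = (-269 + 1)*(-155) = -268*(-155) = 41540)
C(-603, -418) - F = √((-418)² + (-603)²) - 1*41540 = √(174724 + 363609) - 41540 = √538333 - 41540 = -41540 + √538333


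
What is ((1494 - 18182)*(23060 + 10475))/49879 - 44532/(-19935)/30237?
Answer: -37481333127755108/3340643780445 ≈ -11220.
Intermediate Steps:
((1494 - 18182)*(23060 + 10475))/49879 - 44532/(-19935)/30237 = -16688*33535*(1/49879) - 44532*(-1/19935)*(1/30237) = -559632080*1/49879 + (4948/2215)*(1/30237) = -559632080/49879 + 4948/66974955 = -37481333127755108/3340643780445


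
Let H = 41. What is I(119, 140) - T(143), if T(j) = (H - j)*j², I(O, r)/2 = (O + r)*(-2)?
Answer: 2084762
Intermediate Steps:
I(O, r) = -4*O - 4*r (I(O, r) = 2*((O + r)*(-2)) = 2*(-2*O - 2*r) = -4*O - 4*r)
T(j) = j²*(41 - j) (T(j) = (41 - j)*j² = j²*(41 - j))
I(119, 140) - T(143) = (-4*119 - 4*140) - 143²*(41 - 1*143) = (-476 - 560) - 20449*(41 - 143) = -1036 - 20449*(-102) = -1036 - 1*(-2085798) = -1036 + 2085798 = 2084762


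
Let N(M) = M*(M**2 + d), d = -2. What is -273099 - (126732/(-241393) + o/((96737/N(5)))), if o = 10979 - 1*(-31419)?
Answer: -6378472785896585/23351634641 ≈ -2.7315e+5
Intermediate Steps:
o = 42398 (o = 10979 + 31419 = 42398)
N(M) = M*(-2 + M**2) (N(M) = M*(M**2 - 2) = M*(-2 + M**2))
-273099 - (126732/(-241393) + o/((96737/N(5)))) = -273099 - (126732/(-241393) + 42398/((96737/((5*(-2 + 5**2)))))) = -273099 - (126732*(-1/241393) + 42398/((96737/((5*(-2 + 25)))))) = -273099 - (-126732/241393 + 42398/((96737/((5*23))))) = -273099 - (-126732/241393 + 42398/((96737/115))) = -273099 - (-126732/241393 + 42398/((96737*(1/115)))) = -273099 - (-126732/241393 + 42398/(96737/115)) = -273099 - (-126732/241393 + 42398*(115/96737)) = -273099 - (-126732/241393 + 4875770/96737) = -273099 - 1*1164717074126/23351634641 = -273099 - 1164717074126/23351634641 = -6378472785896585/23351634641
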